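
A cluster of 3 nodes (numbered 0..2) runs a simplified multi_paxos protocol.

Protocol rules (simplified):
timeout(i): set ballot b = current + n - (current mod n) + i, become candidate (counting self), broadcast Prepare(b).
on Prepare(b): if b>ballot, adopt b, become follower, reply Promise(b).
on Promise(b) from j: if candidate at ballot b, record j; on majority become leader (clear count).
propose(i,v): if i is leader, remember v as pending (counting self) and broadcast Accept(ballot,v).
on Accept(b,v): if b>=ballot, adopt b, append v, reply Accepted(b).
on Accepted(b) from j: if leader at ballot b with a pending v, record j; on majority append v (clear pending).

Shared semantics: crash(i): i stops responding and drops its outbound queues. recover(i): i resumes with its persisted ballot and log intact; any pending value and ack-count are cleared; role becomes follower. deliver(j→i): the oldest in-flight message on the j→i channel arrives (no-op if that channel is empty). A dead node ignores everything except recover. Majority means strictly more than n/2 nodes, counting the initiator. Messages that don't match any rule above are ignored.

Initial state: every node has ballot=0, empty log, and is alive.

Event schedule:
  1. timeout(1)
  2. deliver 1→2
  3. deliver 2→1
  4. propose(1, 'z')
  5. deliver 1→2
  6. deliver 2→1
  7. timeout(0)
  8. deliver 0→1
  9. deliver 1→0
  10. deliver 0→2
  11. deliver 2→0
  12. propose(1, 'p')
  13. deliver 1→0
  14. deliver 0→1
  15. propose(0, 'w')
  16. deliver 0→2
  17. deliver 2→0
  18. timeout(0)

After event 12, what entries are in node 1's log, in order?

1. timeout(1):  <1:cand b4 ->
2. deliver 1→2:  <2:foll b4 ->
3. deliver 2→1:  <1:lead b4 ->
4. propose(1,'z'):  nop
5. deliver 1→2:  <2:foll b4 z>
6. deliver 2→1:  <1:lead b4 z>
7. timeout(0):  <0:cand b3 ->
8. deliver 0→1:  nop
9. deliver 1→0:  <0:foll b4 ->
10. deliver 0→2:  nop
11. deliver 2→0:  nop
12. propose(1,'p'):  nop

z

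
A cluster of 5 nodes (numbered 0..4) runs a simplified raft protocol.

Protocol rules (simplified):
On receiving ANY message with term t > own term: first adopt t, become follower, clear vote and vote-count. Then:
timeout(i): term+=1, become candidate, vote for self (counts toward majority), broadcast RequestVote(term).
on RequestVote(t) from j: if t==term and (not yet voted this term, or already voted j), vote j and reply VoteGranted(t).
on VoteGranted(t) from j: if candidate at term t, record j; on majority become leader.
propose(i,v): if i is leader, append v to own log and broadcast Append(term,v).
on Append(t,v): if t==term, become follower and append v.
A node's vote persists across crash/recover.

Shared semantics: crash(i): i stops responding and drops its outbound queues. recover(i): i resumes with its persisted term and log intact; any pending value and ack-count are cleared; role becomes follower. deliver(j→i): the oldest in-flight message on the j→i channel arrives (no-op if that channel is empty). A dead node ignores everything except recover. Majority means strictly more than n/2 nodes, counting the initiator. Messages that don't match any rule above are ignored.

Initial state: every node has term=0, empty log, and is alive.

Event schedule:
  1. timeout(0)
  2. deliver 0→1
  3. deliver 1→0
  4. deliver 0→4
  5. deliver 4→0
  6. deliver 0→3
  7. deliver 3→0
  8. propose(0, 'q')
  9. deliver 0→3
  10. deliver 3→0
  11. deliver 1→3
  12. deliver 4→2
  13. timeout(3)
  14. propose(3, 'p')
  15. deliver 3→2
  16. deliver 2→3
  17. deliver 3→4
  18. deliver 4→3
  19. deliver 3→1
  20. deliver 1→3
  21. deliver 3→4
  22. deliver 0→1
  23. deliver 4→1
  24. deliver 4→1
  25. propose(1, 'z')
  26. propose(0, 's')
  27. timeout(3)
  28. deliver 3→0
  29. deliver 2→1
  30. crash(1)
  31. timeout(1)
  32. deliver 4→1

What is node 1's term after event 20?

[1] timeout(0) → N0(cand t1 [-])
[2] deliver 0→1 → N1(foll t1 [-])
[3] deliver 1→0 → ∅
[4] deliver 0→4 → N4(foll t1 [-])
[5] deliver 4→0 → N0(lead t1 [-])
[6] deliver 0→3 → N3(foll t1 [-])
[7] deliver 3→0 → ∅
[8] propose(0,'q') → N0(lead t1 [q])
[9] deliver 0→3 → N3(foll t1 [q])
[10] deliver 3→0 → ∅
[11] deliver 1→3 → ∅
[12] deliver 4→2 → ∅
[13] timeout(3) → N3(cand t2 [q])
[14] propose(3,'p') → ∅
[15] deliver 3→2 → N2(foll t2 [-])
[16] deliver 2→3 → ∅
[17] deliver 3→4 → N4(foll t2 [-])
[18] deliver 4→3 → N3(lead t2 [q])
[19] deliver 3→1 → N1(foll t2 [-])
[20] deliver 1→3 → ∅

2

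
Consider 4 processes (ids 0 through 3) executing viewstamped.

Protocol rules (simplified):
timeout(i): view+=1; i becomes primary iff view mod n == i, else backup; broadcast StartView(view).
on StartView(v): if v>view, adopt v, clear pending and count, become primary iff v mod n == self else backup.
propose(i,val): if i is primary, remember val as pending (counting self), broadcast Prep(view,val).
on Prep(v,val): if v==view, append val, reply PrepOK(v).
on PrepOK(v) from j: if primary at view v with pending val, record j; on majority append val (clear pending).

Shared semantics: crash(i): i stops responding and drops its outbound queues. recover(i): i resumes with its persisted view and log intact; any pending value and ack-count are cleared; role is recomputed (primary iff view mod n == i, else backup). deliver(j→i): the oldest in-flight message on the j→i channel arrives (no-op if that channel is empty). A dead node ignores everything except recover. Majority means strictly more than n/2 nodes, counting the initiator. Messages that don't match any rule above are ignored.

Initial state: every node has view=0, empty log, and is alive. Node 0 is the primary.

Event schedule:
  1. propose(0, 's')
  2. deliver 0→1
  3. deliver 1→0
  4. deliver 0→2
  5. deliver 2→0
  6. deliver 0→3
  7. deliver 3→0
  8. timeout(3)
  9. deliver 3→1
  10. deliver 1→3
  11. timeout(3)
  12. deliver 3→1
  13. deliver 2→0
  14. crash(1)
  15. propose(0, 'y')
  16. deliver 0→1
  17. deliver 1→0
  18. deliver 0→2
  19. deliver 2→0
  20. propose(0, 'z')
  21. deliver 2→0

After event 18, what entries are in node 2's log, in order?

s,y

e1 propose(0,'s'): ·
e2 deliver 0→1: 1[back,v=0,s]
e3 deliver 1→0: ·
e4 deliver 0→2: 2[back,v=0,s]
e5 deliver 2→0: 0[prim,v=0,s]
e6 deliver 0→3: 3[back,v=0,s]
e7 deliver 3→0: ·
e8 timeout(3): 3[back,v=1,s]
e9 deliver 3→1: 1[prim,v=1,s]
e10 deliver 1→3: ·
e11 timeout(3): 3[back,v=2,s]
e12 deliver 3→1: 1[back,v=2,s]
e13 deliver 2→0: ·
e14 crash(1): 1[✗back,v=2,s]
e15 propose(0,'y'): ·
e16 deliver 0→1: ·
e17 deliver 1→0: ·
e18 deliver 0→2: 2[back,v=0,s,y]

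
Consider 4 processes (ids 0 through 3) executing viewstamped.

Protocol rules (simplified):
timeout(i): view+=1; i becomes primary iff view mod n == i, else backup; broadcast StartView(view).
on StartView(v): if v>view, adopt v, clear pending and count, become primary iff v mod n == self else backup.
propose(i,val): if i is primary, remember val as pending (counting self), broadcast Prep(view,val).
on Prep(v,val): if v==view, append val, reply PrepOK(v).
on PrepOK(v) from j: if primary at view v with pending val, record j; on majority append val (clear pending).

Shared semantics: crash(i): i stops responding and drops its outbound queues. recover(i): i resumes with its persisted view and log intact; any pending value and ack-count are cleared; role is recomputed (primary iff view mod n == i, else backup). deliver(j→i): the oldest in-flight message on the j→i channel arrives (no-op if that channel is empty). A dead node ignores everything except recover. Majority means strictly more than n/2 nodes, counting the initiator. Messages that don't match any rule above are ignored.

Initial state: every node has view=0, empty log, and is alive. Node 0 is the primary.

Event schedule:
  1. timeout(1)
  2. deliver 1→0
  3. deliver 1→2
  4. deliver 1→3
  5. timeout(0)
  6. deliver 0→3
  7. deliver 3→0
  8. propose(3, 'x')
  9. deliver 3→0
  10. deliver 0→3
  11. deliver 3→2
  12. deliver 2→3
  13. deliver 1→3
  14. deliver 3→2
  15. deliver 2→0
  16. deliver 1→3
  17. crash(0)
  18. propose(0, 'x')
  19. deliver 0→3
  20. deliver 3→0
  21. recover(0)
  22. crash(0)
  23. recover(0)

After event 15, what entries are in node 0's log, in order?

empty

step 1 timeout(1): 1={prim,v=1,log=-}
step 2 deliver 1→0: 0={back,v=1,log=-}
step 3 deliver 1→2: 2={back,v=1,log=-}
step 4 deliver 1→3: 3={back,v=1,log=-}
step 5 timeout(0): 0={back,v=2,log=-}
step 6 deliver 0→3: 3={back,v=2,log=-}
step 7 deliver 3→0: —
step 8 propose(3,'x'): —
step 9 deliver 3→0: —
step 10 deliver 0→3: —
step 11 deliver 3→2: —
step 12 deliver 2→3: —
step 13 deliver 1→3: —
step 14 deliver 3→2: —
step 15 deliver 2→0: —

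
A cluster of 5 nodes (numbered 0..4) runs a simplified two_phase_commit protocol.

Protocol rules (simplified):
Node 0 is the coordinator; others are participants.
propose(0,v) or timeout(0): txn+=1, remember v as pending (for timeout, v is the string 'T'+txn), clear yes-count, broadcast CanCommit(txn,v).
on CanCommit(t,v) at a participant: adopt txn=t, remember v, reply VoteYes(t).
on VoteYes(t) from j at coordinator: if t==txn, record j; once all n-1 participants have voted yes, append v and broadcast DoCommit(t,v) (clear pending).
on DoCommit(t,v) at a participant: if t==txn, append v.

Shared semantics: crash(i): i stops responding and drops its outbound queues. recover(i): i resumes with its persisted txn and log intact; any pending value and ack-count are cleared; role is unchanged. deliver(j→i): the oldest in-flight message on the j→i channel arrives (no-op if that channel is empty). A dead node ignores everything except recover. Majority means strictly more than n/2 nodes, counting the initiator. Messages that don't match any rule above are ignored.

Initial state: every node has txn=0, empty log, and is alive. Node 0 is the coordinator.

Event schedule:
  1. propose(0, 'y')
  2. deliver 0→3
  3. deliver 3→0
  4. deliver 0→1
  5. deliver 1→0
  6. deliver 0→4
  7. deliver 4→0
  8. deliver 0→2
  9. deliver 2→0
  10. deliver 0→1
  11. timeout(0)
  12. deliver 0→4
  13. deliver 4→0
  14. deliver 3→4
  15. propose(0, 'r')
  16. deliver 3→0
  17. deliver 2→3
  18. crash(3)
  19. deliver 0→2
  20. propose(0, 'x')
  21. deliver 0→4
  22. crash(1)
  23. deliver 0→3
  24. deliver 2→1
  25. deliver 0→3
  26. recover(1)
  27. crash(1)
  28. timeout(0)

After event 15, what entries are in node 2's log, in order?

empty

[1] propose(0,'y') → N0(coor t1 [-])
[2] deliver 0→3 → N3(part t1 [-])
[3] deliver 3→0 → ∅
[4] deliver 0→1 → N1(part t1 [-])
[5] deliver 1→0 → ∅
[6] deliver 0→4 → N4(part t1 [-])
[7] deliver 4→0 → ∅
[8] deliver 0→2 → N2(part t1 [-])
[9] deliver 2→0 → N0(coor t1 [y])
[10] deliver 0→1 → N1(part t1 [y])
[11] timeout(0) → N0(coor t2 [y])
[12] deliver 0→4 → N4(part t1 [y])
[13] deliver 4→0 → ∅
[14] deliver 3→4 → ∅
[15] propose(0,'r') → N0(coor t3 [y])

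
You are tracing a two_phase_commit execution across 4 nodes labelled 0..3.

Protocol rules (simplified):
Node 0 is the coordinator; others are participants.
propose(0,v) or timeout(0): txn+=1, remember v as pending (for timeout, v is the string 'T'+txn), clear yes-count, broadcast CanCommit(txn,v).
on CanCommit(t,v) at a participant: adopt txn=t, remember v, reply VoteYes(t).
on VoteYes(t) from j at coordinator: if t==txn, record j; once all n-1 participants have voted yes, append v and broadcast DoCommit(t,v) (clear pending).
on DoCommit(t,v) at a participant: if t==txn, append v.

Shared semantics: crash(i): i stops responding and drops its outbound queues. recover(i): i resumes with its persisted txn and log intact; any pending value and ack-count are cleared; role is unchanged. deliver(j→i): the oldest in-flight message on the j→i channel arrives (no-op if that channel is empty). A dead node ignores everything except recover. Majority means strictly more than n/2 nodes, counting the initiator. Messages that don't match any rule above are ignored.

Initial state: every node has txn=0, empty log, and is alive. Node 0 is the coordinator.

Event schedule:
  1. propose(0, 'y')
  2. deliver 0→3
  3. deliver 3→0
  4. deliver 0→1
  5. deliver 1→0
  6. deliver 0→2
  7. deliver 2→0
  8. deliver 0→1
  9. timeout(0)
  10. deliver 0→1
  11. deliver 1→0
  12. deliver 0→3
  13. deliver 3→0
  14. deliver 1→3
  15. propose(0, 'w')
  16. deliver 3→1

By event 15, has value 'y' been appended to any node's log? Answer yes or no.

after 1 — propose(0,'y'): n0:coor/t1/[-]
after 2 — deliver 0→3: n3:part/t1/[-]
after 3 — deliver 3→0: ·
after 4 — deliver 0→1: n1:part/t1/[-]
after 5 — deliver 1→0: ·
after 6 — deliver 0→2: n2:part/t1/[-]
after 7 — deliver 2→0: n0:coor/t1/[y]
after 8 — deliver 0→1: n1:part/t1/[y]
after 9 — timeout(0): n0:coor/t2/[y]
after 10 — deliver 0→1: n1:part/t2/[y]
after 11 — deliver 1→0: ·
after 12 — deliver 0→3: n3:part/t1/[y]
after 13 — deliver 3→0: ·
after 14 — deliver 1→3: ·
after 15 — propose(0,'w'): n0:coor/t3/[y]

yes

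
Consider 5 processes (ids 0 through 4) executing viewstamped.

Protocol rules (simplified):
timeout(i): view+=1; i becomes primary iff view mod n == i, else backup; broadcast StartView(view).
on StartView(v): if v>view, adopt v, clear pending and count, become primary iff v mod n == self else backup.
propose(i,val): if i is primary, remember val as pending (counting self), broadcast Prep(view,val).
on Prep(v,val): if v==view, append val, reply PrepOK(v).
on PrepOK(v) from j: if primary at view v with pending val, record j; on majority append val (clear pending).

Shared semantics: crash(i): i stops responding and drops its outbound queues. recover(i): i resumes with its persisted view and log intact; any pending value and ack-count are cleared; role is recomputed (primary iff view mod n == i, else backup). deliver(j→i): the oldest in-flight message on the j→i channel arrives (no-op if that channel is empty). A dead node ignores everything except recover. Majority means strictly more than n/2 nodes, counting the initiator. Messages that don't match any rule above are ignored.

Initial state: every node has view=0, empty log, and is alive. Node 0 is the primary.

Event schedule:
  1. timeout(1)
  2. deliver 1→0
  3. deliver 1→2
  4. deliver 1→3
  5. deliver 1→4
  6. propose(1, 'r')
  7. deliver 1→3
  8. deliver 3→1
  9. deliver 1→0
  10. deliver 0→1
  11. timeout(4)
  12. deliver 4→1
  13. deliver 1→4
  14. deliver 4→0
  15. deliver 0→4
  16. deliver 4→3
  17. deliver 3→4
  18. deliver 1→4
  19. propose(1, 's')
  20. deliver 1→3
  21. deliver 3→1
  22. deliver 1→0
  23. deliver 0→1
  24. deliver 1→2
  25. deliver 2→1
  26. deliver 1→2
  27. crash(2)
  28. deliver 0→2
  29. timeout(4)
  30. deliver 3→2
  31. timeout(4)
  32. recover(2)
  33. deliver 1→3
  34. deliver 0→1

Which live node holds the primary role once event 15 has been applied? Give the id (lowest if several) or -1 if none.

step 1 timeout(1): 1={prim,v=1,log=-}
step 2 deliver 1→0: 0={back,v=1,log=-}
step 3 deliver 1→2: 2={back,v=1,log=-}
step 4 deliver 1→3: 3={back,v=1,log=-}
step 5 deliver 1→4: 4={back,v=1,log=-}
step 6 propose(1,'r'): —
step 7 deliver 1→3: 3={back,v=1,log=r}
step 8 deliver 3→1: —
step 9 deliver 1→0: 0={back,v=1,log=r}
step 10 deliver 0→1: 1={prim,v=1,log=r}
step 11 timeout(4): 4={back,v=2,log=-}
step 12 deliver 4→1: 1={back,v=2,log=r}
step 13 deliver 1→4: —
step 14 deliver 4→0: 0={back,v=2,log=r}
step 15 deliver 0→4: —

-1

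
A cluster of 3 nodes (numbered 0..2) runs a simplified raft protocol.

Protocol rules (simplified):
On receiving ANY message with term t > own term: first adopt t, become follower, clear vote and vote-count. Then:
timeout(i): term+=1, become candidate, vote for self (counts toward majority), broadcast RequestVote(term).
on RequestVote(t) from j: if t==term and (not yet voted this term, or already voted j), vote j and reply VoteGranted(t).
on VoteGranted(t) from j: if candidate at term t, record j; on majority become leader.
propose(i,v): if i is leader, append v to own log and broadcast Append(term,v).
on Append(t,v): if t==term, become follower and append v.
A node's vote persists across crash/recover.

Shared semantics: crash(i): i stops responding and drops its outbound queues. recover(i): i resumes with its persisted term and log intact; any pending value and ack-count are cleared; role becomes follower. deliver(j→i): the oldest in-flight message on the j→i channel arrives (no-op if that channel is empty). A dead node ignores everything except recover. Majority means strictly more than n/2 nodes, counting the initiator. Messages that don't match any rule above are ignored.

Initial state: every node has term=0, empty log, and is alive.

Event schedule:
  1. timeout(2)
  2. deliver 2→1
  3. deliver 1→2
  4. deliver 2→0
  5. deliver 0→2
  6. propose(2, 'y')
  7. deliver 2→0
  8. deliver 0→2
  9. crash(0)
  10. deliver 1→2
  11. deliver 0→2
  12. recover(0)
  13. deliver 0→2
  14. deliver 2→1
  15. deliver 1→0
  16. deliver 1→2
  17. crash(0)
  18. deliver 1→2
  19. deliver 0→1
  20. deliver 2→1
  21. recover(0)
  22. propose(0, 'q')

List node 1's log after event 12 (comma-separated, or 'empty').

empty

[1] timeout(2) → N2(cand t1 [-])
[2] deliver 2→1 → N1(foll t1 [-])
[3] deliver 1→2 → N2(lead t1 [-])
[4] deliver 2→0 → N0(foll t1 [-])
[5] deliver 0→2 → ∅
[6] propose(2,'y') → N2(lead t1 [y])
[7] deliver 2→0 → N0(foll t1 [y])
[8] deliver 0→2 → ∅
[9] crash(0) → N0(✗foll t1 [y])
[10] deliver 1→2 → ∅
[11] deliver 0→2 → ∅
[12] recover(0) → N0(foll t1 [y])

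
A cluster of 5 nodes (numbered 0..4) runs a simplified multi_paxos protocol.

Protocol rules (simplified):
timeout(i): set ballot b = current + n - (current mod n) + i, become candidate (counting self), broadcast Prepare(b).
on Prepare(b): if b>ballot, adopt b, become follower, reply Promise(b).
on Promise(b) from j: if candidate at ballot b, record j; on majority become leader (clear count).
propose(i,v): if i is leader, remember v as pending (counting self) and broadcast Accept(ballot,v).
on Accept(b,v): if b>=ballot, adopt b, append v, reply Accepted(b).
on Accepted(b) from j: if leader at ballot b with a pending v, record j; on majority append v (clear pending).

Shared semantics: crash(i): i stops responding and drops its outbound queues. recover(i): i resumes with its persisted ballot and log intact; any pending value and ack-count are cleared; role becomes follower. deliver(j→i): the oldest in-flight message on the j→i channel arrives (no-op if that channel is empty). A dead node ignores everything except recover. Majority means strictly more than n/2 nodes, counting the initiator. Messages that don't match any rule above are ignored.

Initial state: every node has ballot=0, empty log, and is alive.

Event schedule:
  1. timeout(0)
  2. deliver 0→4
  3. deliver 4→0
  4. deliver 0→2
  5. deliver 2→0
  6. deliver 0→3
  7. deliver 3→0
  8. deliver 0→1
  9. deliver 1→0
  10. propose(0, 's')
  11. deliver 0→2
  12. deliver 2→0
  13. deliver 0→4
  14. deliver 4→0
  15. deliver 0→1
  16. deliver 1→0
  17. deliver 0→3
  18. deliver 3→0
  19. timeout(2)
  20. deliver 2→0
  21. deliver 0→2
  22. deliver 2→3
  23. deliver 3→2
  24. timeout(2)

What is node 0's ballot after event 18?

e1 timeout(0): 0[cand,b=5,-]
e2 deliver 0→4: 4[foll,b=5,-]
e3 deliver 4→0: ·
e4 deliver 0→2: 2[foll,b=5,-]
e5 deliver 2→0: 0[lead,b=5,-]
e6 deliver 0→3: 3[foll,b=5,-]
e7 deliver 3→0: ·
e8 deliver 0→1: 1[foll,b=5,-]
e9 deliver 1→0: ·
e10 propose(0,'s'): ·
e11 deliver 0→2: 2[foll,b=5,s]
e12 deliver 2→0: ·
e13 deliver 0→4: 4[foll,b=5,s]
e14 deliver 4→0: 0[lead,b=5,s]
e15 deliver 0→1: 1[foll,b=5,s]
e16 deliver 1→0: ·
e17 deliver 0→3: 3[foll,b=5,s]
e18 deliver 3→0: ·

5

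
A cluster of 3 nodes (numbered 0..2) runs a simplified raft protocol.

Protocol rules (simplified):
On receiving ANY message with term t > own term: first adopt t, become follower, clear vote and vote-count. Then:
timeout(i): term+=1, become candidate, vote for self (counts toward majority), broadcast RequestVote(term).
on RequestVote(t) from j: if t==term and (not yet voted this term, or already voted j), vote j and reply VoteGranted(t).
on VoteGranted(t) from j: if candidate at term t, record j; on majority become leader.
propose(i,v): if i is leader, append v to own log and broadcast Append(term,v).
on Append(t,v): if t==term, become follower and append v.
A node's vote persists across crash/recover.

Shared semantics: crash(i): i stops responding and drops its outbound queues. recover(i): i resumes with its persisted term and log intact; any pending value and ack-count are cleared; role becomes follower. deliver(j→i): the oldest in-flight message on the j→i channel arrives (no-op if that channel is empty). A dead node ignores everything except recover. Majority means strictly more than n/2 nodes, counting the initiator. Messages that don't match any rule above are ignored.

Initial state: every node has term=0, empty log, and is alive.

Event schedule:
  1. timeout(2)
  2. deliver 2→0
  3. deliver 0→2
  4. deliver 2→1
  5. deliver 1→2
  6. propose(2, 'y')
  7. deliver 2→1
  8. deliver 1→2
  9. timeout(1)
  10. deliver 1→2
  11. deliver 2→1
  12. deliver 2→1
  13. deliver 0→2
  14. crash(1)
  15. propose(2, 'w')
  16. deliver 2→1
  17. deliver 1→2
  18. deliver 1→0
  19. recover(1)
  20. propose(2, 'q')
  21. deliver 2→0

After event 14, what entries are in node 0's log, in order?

step 1 timeout(2): 2={cand,t=1,log=-}
step 2 deliver 2→0: 0={foll,t=1,log=-}
step 3 deliver 0→2: 2={lead,t=1,log=-}
step 4 deliver 2→1: 1={foll,t=1,log=-}
step 5 deliver 1→2: —
step 6 propose(2,'y'): 2={lead,t=1,log=y}
step 7 deliver 2→1: 1={foll,t=1,log=y}
step 8 deliver 1→2: —
step 9 timeout(1): 1={cand,t=2,log=y}
step 10 deliver 1→2: 2={foll,t=2,log=y}
step 11 deliver 2→1: 1={lead,t=2,log=y}
step 12 deliver 2→1: —
step 13 deliver 0→2: —
step 14 crash(1): 1={✗lead,t=2,log=y}

empty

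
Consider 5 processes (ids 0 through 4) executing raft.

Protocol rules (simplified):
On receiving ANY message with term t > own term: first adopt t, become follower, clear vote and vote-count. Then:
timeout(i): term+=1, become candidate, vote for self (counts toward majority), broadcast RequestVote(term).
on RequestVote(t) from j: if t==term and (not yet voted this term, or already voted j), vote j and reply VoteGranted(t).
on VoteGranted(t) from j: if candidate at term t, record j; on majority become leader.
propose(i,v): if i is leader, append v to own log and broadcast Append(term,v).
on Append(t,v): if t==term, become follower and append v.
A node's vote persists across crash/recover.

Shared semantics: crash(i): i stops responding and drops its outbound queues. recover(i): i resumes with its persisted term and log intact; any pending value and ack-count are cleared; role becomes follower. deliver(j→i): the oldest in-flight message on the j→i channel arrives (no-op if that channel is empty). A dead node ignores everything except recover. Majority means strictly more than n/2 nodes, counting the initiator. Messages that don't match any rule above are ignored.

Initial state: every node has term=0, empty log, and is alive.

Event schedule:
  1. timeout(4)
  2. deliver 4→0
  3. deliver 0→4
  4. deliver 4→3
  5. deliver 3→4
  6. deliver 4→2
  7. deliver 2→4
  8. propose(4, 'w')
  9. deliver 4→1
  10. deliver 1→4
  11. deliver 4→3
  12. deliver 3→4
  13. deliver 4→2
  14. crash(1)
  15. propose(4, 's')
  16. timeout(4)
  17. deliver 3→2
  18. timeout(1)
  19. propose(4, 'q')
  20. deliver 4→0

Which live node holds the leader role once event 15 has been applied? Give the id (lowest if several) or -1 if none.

4

1. timeout(4):  <4:cand t1 ->
2. deliver 4→0:  <0:foll t1 ->
3. deliver 0→4:  nop
4. deliver 4→3:  <3:foll t1 ->
5. deliver 3→4:  <4:lead t1 ->
6. deliver 4→2:  <2:foll t1 ->
7. deliver 2→4:  nop
8. propose(4,'w'):  <4:lead t1 w>
9. deliver 4→1:  <1:foll t1 ->
10. deliver 1→4:  nop
11. deliver 4→3:  <3:foll t1 w>
12. deliver 3→4:  nop
13. deliver 4→2:  <2:foll t1 w>
14. crash(1):  <1:✗foll t1 ->
15. propose(4,'s'):  <4:lead t1 w,s>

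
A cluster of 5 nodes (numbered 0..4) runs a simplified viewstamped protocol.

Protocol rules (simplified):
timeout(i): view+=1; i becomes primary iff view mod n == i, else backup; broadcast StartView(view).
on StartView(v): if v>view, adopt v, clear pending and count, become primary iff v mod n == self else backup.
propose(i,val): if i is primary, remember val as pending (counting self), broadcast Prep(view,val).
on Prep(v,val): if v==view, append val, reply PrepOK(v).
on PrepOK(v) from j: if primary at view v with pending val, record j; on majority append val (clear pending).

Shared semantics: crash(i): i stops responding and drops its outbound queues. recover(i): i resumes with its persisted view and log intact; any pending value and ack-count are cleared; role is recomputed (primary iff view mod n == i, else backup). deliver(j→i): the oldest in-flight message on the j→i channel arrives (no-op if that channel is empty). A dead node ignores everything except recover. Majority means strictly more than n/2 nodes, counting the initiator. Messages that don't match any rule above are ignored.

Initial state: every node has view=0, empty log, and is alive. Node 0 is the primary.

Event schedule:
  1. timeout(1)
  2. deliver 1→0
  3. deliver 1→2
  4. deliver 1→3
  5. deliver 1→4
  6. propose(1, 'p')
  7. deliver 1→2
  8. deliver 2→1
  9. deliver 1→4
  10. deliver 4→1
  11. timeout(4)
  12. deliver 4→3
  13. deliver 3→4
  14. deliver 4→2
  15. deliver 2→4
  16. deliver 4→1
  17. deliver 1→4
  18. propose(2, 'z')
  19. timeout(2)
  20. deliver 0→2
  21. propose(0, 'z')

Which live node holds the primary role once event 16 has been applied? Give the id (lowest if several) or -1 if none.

2

1. timeout(1):  <1:prim v1 ->
2. deliver 1→0:  <0:back v1 ->
3. deliver 1→2:  <2:back v1 ->
4. deliver 1→3:  <3:back v1 ->
5. deliver 1→4:  <4:back v1 ->
6. propose(1,'p'):  nop
7. deliver 1→2:  <2:back v1 p>
8. deliver 2→1:  nop
9. deliver 1→4:  <4:back v1 p>
10. deliver 4→1:  <1:prim v1 p>
11. timeout(4):  <4:back v2 p>
12. deliver 4→3:  <3:back v2 ->
13. deliver 3→4:  nop
14. deliver 4→2:  <2:prim v2 p>
15. deliver 2→4:  nop
16. deliver 4→1:  <1:back v2 p>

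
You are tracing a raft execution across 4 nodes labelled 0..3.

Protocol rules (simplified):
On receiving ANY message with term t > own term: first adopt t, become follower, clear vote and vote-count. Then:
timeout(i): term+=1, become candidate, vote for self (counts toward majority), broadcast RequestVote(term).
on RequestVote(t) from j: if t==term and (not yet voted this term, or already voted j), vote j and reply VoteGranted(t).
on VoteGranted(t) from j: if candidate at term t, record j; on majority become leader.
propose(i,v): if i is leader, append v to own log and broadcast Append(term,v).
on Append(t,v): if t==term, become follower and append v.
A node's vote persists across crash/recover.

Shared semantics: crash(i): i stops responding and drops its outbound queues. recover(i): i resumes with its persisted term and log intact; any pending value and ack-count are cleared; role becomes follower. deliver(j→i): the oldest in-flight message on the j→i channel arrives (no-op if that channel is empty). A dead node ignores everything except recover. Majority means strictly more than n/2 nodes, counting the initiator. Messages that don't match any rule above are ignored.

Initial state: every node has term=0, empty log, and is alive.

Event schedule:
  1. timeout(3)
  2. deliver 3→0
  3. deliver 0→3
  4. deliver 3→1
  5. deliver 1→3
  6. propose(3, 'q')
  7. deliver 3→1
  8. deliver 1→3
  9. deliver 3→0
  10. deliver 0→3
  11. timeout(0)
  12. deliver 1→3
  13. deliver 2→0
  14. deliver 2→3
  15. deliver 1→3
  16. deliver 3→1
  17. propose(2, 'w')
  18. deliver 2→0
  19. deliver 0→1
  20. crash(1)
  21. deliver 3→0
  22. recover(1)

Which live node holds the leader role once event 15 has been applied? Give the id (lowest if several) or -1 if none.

3

e1 timeout(3): 3[cand,t=1,-]
e2 deliver 3→0: 0[foll,t=1,-]
e3 deliver 0→3: ·
e4 deliver 3→1: 1[foll,t=1,-]
e5 deliver 1→3: 3[lead,t=1,-]
e6 propose(3,'q'): 3[lead,t=1,q]
e7 deliver 3→1: 1[foll,t=1,q]
e8 deliver 1→3: ·
e9 deliver 3→0: 0[foll,t=1,q]
e10 deliver 0→3: ·
e11 timeout(0): 0[cand,t=2,q]
e12 deliver 1→3: ·
e13 deliver 2→0: ·
e14 deliver 2→3: ·
e15 deliver 1→3: ·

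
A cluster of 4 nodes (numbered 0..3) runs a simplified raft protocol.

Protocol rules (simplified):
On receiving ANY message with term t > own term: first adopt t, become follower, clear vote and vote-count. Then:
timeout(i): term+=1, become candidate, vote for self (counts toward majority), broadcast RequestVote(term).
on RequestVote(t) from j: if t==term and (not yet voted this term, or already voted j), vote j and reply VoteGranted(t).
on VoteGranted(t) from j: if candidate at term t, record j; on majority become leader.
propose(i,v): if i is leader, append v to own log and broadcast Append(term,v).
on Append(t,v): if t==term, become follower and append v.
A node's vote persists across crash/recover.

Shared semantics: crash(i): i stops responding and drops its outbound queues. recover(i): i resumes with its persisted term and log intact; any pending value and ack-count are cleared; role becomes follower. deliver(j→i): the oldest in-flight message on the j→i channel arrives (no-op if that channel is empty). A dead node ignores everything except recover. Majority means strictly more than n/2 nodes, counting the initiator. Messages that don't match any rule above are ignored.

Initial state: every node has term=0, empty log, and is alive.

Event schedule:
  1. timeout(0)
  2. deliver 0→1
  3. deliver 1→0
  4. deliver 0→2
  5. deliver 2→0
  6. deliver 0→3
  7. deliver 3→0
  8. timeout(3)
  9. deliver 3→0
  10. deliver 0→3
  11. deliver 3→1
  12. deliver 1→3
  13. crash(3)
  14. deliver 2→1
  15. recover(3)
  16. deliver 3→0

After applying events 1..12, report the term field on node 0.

e1 timeout(0): 0[cand,t=1,-]
e2 deliver 0→1: 1[foll,t=1,-]
e3 deliver 1→0: ·
e4 deliver 0→2: 2[foll,t=1,-]
e5 deliver 2→0: 0[lead,t=1,-]
e6 deliver 0→3: 3[foll,t=1,-]
e7 deliver 3→0: ·
e8 timeout(3): 3[cand,t=2,-]
e9 deliver 3→0: 0[foll,t=2,-]
e10 deliver 0→3: ·
e11 deliver 3→1: 1[foll,t=2,-]
e12 deliver 1→3: 3[lead,t=2,-]

2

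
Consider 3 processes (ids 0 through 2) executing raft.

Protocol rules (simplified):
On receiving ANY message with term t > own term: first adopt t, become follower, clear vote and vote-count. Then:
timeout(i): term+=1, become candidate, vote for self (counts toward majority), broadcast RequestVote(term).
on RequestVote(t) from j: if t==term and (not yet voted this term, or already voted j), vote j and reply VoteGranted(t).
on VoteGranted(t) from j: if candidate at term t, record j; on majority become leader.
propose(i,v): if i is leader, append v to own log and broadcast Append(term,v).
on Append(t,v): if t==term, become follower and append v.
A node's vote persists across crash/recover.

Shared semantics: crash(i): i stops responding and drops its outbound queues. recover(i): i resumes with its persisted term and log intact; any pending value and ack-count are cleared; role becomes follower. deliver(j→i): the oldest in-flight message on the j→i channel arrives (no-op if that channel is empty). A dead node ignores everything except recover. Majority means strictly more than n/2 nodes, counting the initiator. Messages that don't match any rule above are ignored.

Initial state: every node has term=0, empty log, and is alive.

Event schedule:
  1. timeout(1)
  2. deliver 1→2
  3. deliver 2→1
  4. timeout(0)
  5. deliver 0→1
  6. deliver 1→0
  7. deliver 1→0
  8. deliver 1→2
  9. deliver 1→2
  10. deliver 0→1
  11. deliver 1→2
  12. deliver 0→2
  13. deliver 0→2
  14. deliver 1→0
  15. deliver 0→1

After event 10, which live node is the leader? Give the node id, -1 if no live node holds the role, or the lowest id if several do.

1

[1] timeout(1) → N1(cand t1 [-])
[2] deliver 1→2 → N2(foll t1 [-])
[3] deliver 2→1 → N1(lead t1 [-])
[4] timeout(0) → N0(cand t1 [-])
[5] deliver 0→1 → ∅
[6] deliver 1→0 → ∅
[7] deliver 1→0 → ∅
[8] deliver 1→2 → ∅
[9] deliver 1→2 → ∅
[10] deliver 0→1 → ∅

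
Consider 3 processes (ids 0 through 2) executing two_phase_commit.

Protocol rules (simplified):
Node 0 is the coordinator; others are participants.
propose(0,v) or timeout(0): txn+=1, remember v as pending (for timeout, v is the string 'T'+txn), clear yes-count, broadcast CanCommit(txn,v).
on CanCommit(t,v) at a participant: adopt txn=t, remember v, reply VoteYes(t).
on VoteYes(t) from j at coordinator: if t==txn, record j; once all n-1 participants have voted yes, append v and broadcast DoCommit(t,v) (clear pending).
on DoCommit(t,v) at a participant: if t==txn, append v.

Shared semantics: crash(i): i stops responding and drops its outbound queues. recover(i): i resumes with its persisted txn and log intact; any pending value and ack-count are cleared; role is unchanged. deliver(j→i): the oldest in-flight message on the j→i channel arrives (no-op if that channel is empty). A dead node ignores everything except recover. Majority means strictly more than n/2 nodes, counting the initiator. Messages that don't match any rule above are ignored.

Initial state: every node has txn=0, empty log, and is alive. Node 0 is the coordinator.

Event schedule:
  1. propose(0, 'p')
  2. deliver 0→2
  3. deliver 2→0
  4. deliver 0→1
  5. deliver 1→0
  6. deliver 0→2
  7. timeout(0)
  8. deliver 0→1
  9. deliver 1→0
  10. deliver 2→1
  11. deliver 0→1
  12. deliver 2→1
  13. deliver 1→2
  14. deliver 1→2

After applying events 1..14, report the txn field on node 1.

1. propose(0,'p'):  <0:coor t1 ->
2. deliver 0→2:  <2:part t1 ->
3. deliver 2→0:  nop
4. deliver 0→1:  <1:part t1 ->
5. deliver 1→0:  <0:coor t1 p>
6. deliver 0→2:  <2:part t1 p>
7. timeout(0):  <0:coor t2 p>
8. deliver 0→1:  <1:part t1 p>
9. deliver 1→0:  nop
10. deliver 2→1:  nop
11. deliver 0→1:  <1:part t2 p>
12. deliver 2→1:  nop
13. deliver 1→2:  nop
14. deliver 1→2:  nop

2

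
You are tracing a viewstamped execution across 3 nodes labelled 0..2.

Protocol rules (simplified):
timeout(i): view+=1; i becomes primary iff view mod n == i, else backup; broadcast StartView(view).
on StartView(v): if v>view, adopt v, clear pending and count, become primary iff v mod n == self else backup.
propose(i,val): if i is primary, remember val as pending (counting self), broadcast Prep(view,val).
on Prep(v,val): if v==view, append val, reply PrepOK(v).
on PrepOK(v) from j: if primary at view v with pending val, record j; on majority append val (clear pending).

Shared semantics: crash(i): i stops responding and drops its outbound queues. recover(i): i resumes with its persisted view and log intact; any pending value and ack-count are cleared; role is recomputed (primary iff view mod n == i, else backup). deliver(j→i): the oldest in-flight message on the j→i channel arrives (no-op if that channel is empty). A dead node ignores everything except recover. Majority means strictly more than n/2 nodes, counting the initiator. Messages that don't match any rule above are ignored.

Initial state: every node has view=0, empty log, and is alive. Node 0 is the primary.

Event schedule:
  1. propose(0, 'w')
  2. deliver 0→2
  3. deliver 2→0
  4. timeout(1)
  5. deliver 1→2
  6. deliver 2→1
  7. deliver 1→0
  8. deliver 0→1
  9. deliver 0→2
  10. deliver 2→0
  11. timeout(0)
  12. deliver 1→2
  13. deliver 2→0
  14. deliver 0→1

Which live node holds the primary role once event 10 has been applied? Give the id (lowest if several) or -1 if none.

after 1 — propose(0,'w'): ·
after 2 — deliver 0→2: n2:back/v0/[w]
after 3 — deliver 2→0: n0:prim/v0/[w]
after 4 — timeout(1): n1:prim/v1/[-]
after 5 — deliver 1→2: n2:back/v1/[w]
after 6 — deliver 2→1: ·
after 7 — deliver 1→0: n0:back/v1/[w]
after 8 — deliver 0→1: ·
after 9 — deliver 0→2: ·
after 10 — deliver 2→0: ·

1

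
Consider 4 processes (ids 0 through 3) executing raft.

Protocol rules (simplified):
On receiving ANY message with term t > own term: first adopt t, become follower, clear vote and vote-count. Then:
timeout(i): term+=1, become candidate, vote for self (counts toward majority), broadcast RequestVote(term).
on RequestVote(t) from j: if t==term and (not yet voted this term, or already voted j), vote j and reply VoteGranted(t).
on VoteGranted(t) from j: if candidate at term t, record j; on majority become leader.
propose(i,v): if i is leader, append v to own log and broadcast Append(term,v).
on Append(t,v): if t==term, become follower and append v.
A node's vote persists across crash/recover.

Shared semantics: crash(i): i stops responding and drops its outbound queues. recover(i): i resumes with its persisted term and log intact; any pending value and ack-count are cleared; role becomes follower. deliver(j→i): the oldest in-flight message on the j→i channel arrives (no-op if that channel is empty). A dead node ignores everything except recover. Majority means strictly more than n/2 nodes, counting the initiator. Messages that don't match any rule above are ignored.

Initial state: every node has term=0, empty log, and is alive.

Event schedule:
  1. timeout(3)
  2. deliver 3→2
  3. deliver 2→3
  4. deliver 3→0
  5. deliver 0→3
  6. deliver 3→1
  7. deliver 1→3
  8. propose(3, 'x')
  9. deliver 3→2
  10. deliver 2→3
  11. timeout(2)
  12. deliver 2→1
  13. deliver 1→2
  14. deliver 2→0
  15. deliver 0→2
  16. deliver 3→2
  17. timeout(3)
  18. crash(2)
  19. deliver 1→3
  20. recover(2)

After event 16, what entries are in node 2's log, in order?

e1 timeout(3): 3[cand,t=1,-]
e2 deliver 3→2: 2[foll,t=1,-]
e3 deliver 2→3: ·
e4 deliver 3→0: 0[foll,t=1,-]
e5 deliver 0→3: 3[lead,t=1,-]
e6 deliver 3→1: 1[foll,t=1,-]
e7 deliver 1→3: ·
e8 propose(3,'x'): 3[lead,t=1,x]
e9 deliver 3→2: 2[foll,t=1,x]
e10 deliver 2→3: ·
e11 timeout(2): 2[cand,t=2,x]
e12 deliver 2→1: 1[foll,t=2,-]
e13 deliver 1→2: ·
e14 deliver 2→0: 0[foll,t=2,-]
e15 deliver 0→2: 2[lead,t=2,x]
e16 deliver 3→2: ·

x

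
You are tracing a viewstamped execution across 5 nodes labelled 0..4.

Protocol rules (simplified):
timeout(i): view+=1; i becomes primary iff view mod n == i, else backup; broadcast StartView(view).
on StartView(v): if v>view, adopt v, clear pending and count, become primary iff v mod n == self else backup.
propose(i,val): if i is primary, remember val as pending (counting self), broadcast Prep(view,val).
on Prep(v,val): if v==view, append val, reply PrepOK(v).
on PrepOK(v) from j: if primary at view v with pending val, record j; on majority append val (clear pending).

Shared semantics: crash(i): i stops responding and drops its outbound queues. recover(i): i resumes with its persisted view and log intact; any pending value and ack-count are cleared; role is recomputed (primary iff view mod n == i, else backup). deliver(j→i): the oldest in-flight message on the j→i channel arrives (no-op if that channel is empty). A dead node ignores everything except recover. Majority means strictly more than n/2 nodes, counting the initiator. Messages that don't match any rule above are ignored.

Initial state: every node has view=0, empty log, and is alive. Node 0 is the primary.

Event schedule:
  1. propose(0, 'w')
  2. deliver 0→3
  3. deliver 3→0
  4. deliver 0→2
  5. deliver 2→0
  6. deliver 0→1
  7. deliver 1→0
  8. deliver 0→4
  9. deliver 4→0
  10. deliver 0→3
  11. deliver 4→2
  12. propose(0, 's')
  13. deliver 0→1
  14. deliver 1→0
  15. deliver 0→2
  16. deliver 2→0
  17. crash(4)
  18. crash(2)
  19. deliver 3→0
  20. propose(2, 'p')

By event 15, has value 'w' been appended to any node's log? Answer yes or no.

yes

e1 propose(0,'w'): ·
e2 deliver 0→3: 3[back,v=0,w]
e3 deliver 3→0: ·
e4 deliver 0→2: 2[back,v=0,w]
e5 deliver 2→0: 0[prim,v=0,w]
e6 deliver 0→1: 1[back,v=0,w]
e7 deliver 1→0: ·
e8 deliver 0→4: 4[back,v=0,w]
e9 deliver 4→0: ·
e10 deliver 0→3: ·
e11 deliver 4→2: ·
e12 propose(0,'s'): ·
e13 deliver 0→1: 1[back,v=0,w,s]
e14 deliver 1→0: ·
e15 deliver 0→2: 2[back,v=0,w,s]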